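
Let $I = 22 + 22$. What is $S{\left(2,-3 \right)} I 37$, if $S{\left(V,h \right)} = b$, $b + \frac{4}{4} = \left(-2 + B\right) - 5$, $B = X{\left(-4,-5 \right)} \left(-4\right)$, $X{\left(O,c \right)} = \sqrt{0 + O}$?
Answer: $-13024 - 13024 i \approx -13024.0 - 13024.0 i$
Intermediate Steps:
$X{\left(O,c \right)} = \sqrt{O}$
$B = - 8 i$ ($B = \sqrt{-4} \left(-4\right) = 2 i \left(-4\right) = - 8 i \approx - 8.0 i$)
$b = -8 - 8 i$ ($b = -1 - \left(7 + 8 i\right) = -8 - 8 i \approx -8.0 - 8.0 i$)
$S{\left(V,h \right)} = -8 - 8 i$
$I = 44$
$S{\left(2,-3 \right)} I 37 = \left(-8 - 8 i\right) 44 \cdot 37 = \left(-352 - 352 i\right) 37 = -13024 - 13024 i$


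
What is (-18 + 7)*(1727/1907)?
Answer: -18997/1907 ≈ -9.9617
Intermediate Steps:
(-18 + 7)*(1727/1907) = -18997/1907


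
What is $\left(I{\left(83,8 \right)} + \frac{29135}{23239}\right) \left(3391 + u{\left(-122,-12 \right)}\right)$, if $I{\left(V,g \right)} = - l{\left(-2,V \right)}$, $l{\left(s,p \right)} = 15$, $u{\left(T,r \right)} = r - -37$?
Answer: $- \frac{1091241200}{23239} \approx -46957.0$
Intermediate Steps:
$u{\left(T,r \right)} = 37 + r$ ($u{\left(T,r \right)} = r + 37 = 37 + r$)
$I{\left(V,g \right)} = -15$ ($I{\left(V,g \right)} = \left(-1\right) 15 = -15$)
$\left(I{\left(83,8 \right)} + \frac{29135}{23239}\right) \left(3391 + u{\left(-122,-12 \right)}\right) = \left(-15 + \frac{29135}{23239}\right) \left(3391 + \left(37 - 12\right)\right) = \left(-15 + 29135 \cdot \frac{1}{23239}\right) \left(3391 + 25\right) = \left(-15 + \frac{29135}{23239}\right) 3416 = \left(- \frac{319450}{23239}\right) 3416 = - \frac{1091241200}{23239}$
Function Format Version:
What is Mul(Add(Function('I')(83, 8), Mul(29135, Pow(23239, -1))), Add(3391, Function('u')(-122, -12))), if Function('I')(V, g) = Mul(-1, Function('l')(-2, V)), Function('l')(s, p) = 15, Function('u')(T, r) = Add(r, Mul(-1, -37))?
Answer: Rational(-1091241200, 23239) ≈ -46957.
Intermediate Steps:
Function('u')(T, r) = Add(37, r) (Function('u')(T, r) = Add(r, 37) = Add(37, r))
Function('I')(V, g) = -15 (Function('I')(V, g) = Mul(-1, 15) = -15)
Mul(Add(Function('I')(83, 8), Mul(29135, Pow(23239, -1))), Add(3391, Function('u')(-122, -12))) = Mul(Add(-15, Mul(29135, Pow(23239, -1))), Add(3391, Add(37, -12))) = Mul(Add(-15, Mul(29135, Rational(1, 23239))), Add(3391, 25)) = Mul(Add(-15, Rational(29135, 23239)), 3416) = Mul(Rational(-319450, 23239), 3416) = Rational(-1091241200, 23239)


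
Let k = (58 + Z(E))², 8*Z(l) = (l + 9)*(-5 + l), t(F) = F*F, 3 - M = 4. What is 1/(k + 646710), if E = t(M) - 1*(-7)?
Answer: 64/41654665 ≈ 1.5364e-6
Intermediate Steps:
M = -1 (M = 3 - 1*4 = 3 - 4 = -1)
t(F) = F²
E = 8 (E = (-1)² - 1*(-7) = 1 + 7 = 8)
Z(l) = (-5 + l)*(9 + l)/8 (Z(l) = ((l + 9)*(-5 + l))/8 = ((9 + l)*(-5 + l))/8 = ((-5 + l)*(9 + l))/8 = (-5 + l)*(9 + l)/8)
k = 265225/64 (k = (58 + (-45/8 + (½)*8 + (⅛)*8²))² = (58 + (-45/8 + 4 + (⅛)*64))² = (58 + (-45/8 + 4 + 8))² = (58 + 51/8)² = (515/8)² = 265225/64 ≈ 4144.1)
1/(k + 646710) = 1/(265225/64 + 646710) = 1/(41654665/64) = 64/41654665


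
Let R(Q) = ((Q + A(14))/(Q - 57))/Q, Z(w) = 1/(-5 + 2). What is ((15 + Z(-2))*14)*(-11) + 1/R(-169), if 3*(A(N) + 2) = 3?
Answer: -633251/255 ≈ -2483.3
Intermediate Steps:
Z(w) = -⅓ (Z(w) = 1/(-3) = -⅓)
A(N) = -1 (A(N) = -2 + (⅓)*3 = -2 + 1 = -1)
R(Q) = (-1 + Q)/(Q*(-57 + Q)) (R(Q) = ((Q - 1)/(Q - 57))/Q = ((-1 + Q)/(-57 + Q))/Q = (-1 + Q)/(Q*(-57 + Q)))
((15 + Z(-2))*14)*(-11) + 1/R(-169) = ((15 - ⅓)*14)*(-11) + 1/((-1 - 169)/((-169)*(-57 - 169))) = ((44/3)*14)*(-11) + 1/(-1/169*(-170)/(-226)) = (616/3)*(-11) + 1/(-1/169*(-1/226)*(-170)) = -6776/3 + 1/(-85/19097) = -6776/3 - 19097/85 = -633251/255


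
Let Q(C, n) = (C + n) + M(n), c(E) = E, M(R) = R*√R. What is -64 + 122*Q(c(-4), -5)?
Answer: -1162 - 610*I*√5 ≈ -1162.0 - 1364.0*I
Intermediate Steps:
M(R) = R^(3/2)
Q(C, n) = C + n + n^(3/2) (Q(C, n) = (C + n) + n^(3/2) = C + n + n^(3/2))
-64 + 122*Q(c(-4), -5) = -64 + 122*(-4 - 5 + (-5)^(3/2)) = -64 + 122*(-4 - 5 - 5*I*√5) = -64 + 122*(-9 - 5*I*√5) = -64 + (-1098 - 610*I*√5) = -1162 - 610*I*√5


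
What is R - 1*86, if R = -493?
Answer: -579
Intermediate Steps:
R - 1*86 = -493 - 1*86 = -493 - 86 = -579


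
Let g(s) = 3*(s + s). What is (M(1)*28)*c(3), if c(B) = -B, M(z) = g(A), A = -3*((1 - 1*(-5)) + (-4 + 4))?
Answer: 9072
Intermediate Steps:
A = -18 (A = -3*((1 + 5) + 0) = -3*(6 + 0) = -3*6 = -18)
g(s) = 6*s (g(s) = 3*(2*s) = 6*s)
M(z) = -108 (M(z) = 6*(-18) = -108)
(M(1)*28)*c(3) = (-108*28)*(-1*3) = -3024*(-3) = 9072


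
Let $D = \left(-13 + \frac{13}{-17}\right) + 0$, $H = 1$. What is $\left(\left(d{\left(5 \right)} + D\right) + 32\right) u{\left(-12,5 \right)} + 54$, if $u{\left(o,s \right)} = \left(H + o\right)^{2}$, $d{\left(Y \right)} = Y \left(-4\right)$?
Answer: $- \frac{2712}{17} \approx -159.53$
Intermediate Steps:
$d{\left(Y \right)} = - 4 Y$
$u{\left(o,s \right)} = \left(1 + o\right)^{2}$
$D = - \frac{234}{17}$ ($D = \left(-13 + 13 \left(- \frac{1}{17}\right)\right) + 0 = \left(-13 - \frac{13}{17}\right) + 0 = - \frac{234}{17} + 0 = - \frac{234}{17} \approx -13.765$)
$\left(\left(d{\left(5 \right)} + D\right) + 32\right) u{\left(-12,5 \right)} + 54 = \left(\left(\left(-4\right) 5 - \frac{234}{17}\right) + 32\right) \left(1 - 12\right)^{2} + 54 = \left(\left(-20 - \frac{234}{17}\right) + 32\right) \left(-11\right)^{2} + 54 = \left(- \frac{574}{17} + 32\right) 121 + 54 = \left(- \frac{30}{17}\right) 121 + 54 = - \frac{3630}{17} + 54 = - \frac{2712}{17}$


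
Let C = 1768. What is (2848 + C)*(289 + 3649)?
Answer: 18177808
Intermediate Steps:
(2848 + C)*(289 + 3649) = (2848 + 1768)*(289 + 3649) = 4616*3938 = 18177808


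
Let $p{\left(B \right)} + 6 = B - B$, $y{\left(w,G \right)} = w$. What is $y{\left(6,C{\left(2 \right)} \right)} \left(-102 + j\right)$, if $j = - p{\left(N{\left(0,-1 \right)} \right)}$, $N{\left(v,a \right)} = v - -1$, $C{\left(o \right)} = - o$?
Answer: $-576$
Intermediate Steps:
$N{\left(v,a \right)} = 1 + v$ ($N{\left(v,a \right)} = v + 1 = 1 + v$)
$p{\left(B \right)} = -6$ ($p{\left(B \right)} = -6 + \left(B - B\right) = -6 + 0 = -6$)
$j = 6$ ($j = \left(-1\right) \left(-6\right) = 6$)
$y{\left(6,C{\left(2 \right)} \right)} \left(-102 + j\right) = 6 \left(-102 + 6\right) = 6 \left(-96\right) = -576$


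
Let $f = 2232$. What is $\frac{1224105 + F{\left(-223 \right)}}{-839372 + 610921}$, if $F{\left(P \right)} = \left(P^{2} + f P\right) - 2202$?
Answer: $- \frac{773896}{228451} \approx -3.3876$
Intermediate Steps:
$F{\left(P \right)} = -2202 + P^{2} + 2232 P$ ($F{\left(P \right)} = \left(P^{2} + 2232 P\right) - 2202 = -2202 + P^{2} + 2232 P$)
$\frac{1224105 + F{\left(-223 \right)}}{-839372 + 610921} = \frac{1224105 + \left(-2202 + \left(-223\right)^{2} + 2232 \left(-223\right)\right)}{-839372 + 610921} = \frac{1224105 - 450209}{-228451} = \left(1224105 - 450209\right) \left(- \frac{1}{228451}\right) = 773896 \left(- \frac{1}{228451}\right) = - \frac{773896}{228451}$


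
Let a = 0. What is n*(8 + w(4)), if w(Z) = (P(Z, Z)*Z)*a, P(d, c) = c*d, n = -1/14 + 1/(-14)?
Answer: -8/7 ≈ -1.1429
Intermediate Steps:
n = -⅐ (n = -1*1/14 + 1*(-1/14) = -1/14 - 1/14 = -⅐ ≈ -0.14286)
w(Z) = 0 (w(Z) = ((Z*Z)*Z)*0 = (Z²*Z)*0 = Z³*0 = 0)
n*(8 + w(4)) = -(8 + 0)/7 = -⅐*8 = -8/7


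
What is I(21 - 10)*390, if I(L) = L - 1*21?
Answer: -3900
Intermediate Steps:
I(L) = -21 + L (I(L) = L - 21 = -21 + L)
I(21 - 10)*390 = (-21 + (21 - 10))*390 = (-21 + 11)*390 = -10*390 = -3900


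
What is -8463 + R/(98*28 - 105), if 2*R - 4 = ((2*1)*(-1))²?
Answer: -22333853/2639 ≈ -8463.0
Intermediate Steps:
R = 4 (R = 2 + ((2*1)*(-1))²/2 = 2 + (2*(-1))²/2 = 2 + (½)*(-2)² = 2 + (½)*4 = 2 + 2 = 4)
-8463 + R/(98*28 - 105) = -8463 + 4/(98*28 - 105) = -8463 + 4/(2744 - 105) = -8463 + 4/2639 = -22333853/2639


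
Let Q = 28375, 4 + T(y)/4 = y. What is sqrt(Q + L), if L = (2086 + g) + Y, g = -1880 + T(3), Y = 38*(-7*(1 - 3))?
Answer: sqrt(29109) ≈ 170.61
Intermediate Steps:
T(y) = -16 + 4*y
Y = 532 (Y = 38*(-7*(-2)) = 38*14 = 532)
g = -1884 (g = -1880 + (-16 + 4*3) = -1880 + (-16 + 12) = -1880 - 4 = -1884)
L = 734 (L = (2086 - 1884) + 532 = 202 + 532 = 734)
sqrt(Q + L) = sqrt(28375 + 734) = sqrt(29109)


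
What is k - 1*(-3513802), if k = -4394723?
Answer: -880921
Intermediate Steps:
k - 1*(-3513802) = -4394723 - 1*(-3513802) = -4394723 + 3513802 = -880921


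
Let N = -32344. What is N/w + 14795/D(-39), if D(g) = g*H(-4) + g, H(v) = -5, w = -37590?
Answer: 93531619/977340 ≈ 95.700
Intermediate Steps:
D(g) = -4*g (D(g) = g*(-5) + g = -5*g + g = -4*g)
N/w + 14795/D(-39) = -32344/(-37590) + 14795/((-4*(-39))) = -32344*(-1/37590) + 14795/156 = 16172/18795 + 14795*(1/156) = 16172/18795 + 14795/156 = 93531619/977340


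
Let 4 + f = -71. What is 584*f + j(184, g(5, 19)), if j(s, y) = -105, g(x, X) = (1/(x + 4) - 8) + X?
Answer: -43905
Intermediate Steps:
f = -75 (f = -4 - 71 = -75)
g(x, X) = -8 + X + 1/(4 + x) (g(x, X) = (1/(4 + x) - 8) + X = (-8 + 1/(4 + x)) + X = -8 + X + 1/(4 + x))
584*f + j(184, g(5, 19)) = 584*(-75) - 105 = -43800 - 105 = -43905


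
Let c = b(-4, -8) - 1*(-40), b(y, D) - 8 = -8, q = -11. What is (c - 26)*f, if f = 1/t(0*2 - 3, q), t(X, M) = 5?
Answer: 14/5 ≈ 2.8000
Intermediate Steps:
b(y, D) = 0 (b(y, D) = 8 - 8 = 0)
f = 1/5 ≈ 0.20000
c = 40 (c = 0 - 1*(-40) = 0 + 40 = 40)
(c - 26)*f = (40 - 26)*(1/5) = 14*(1/5) = 14/5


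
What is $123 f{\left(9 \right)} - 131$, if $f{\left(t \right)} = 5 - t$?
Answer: $-623$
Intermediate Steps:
$123 f{\left(9 \right)} - 131 = 123 \left(5 - 9\right) - 131 = 123 \left(-4\right) - 131 = -492 - 131 = -623$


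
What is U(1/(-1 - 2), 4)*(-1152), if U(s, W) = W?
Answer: -4608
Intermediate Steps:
U(1/(-1 - 2), 4)*(-1152) = 4*(-1152) = -4608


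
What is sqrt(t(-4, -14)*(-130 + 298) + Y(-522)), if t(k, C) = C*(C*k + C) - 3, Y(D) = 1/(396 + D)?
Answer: I*sqrt(175144046)/42 ≈ 315.1*I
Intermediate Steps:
t(k, C) = -3 + C*(C + C*k) (t(k, C) = C*(C + C*k) - 3 = -3 + C*(C + C*k))
sqrt(t(-4, -14)*(-130 + 298) + Y(-522)) = sqrt((-3 + (-14)**2 - 4*(-14)**2)*(-130 + 298) + 1/(396 - 522)) = sqrt((-3 + 196 - 4*196)*168 + 1/(-126)) = sqrt((-3 + 196 - 784)*168 - 1/126) = sqrt(-591*168 - 1/126) = sqrt(-99288 - 1/126) = sqrt(-12510289/126) = I*sqrt(175144046)/42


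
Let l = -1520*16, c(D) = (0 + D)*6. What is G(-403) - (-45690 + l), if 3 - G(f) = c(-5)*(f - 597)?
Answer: 40013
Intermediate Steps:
c(D) = 6*D (c(D) = D*6 = 6*D)
l = -24320
G(f) = -17907 + 30*f (G(f) = 3 - 6*(-5)*(f - 597) = 3 - (-30)*(-597 + f) = 3 - (17910 - 30*f) = 3 + (-17910 + 30*f) = -17907 + 30*f)
G(-403) - (-45690 + l) = (-17907 + 30*(-403)) - (-45690 - 24320) = (-17907 - 12090) - 1*(-70010) = -29997 + 70010 = 40013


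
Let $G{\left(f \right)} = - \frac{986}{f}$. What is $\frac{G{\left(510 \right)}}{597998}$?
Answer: $- \frac{29}{8969970} \approx -3.233 \cdot 10^{-6}$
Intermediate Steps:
$\frac{G{\left(510 \right)}}{597998} = \frac{\left(-986\right) \frac{1}{510}}{597998} = \left(-986\right) \frac{1}{510} \cdot \frac{1}{597998} = \left(- \frac{29}{15}\right) \frac{1}{597998} = - \frac{29}{8969970}$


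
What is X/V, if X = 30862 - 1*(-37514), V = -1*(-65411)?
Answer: 68376/65411 ≈ 1.0453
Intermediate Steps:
V = 65411
X = 68376 (X = 30862 + 37514 = 68376)
X/V = 68376/65411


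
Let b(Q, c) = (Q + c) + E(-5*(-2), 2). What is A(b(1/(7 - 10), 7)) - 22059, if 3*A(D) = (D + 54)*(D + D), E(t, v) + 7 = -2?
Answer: -597763/27 ≈ -22139.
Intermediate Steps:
E(t, v) = -9 (E(t, v) = -7 - 2 = -9)
b(Q, c) = -9 + Q + c (b(Q, c) = (Q + c) - 9 = -9 + Q + c)
A(D) = 2*D*(54 + D)/3 (A(D) = ((D + 54)*(D + D))/3 = ((54 + D)*(2*D))/3 = (2*D*(54 + D))/3 = 2*D*(54 + D)/3)
A(b(1/(7 - 10), 7)) - 22059 = 2*(-9 + 1/(7 - 10) + 7)*(54 + (-9 + 1/(7 - 10) + 7))/3 - 22059 = 2*(-9 + 1/(-3) + 7)*(54 + (-9 + 1/(-3) + 7))/3 - 22059 = 2*(-9 - ⅓ + 7)*(54 + (-9 - ⅓ + 7))/3 - 22059 = (⅔)*(-7/3)*(54 - 7/3) - 22059 = (⅔)*(-7/3)*(155/3) - 22059 = -2170/27 - 22059 = -597763/27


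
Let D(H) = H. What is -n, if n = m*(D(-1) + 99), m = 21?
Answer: -2058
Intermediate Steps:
n = 2058 (n = 21*(-1 + 99) = 21*98 = 2058)
-n = -1*2058 = -2058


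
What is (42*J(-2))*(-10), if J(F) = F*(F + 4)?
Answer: 1680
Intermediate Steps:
J(F) = F*(4 + F)
(42*J(-2))*(-10) = (42*(-2*(4 - 2)))*(-10) = (42*(-2*2))*(-10) = (42*(-4))*(-10) = -168*(-10) = 1680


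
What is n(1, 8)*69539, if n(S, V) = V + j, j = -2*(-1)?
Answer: 695390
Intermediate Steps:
j = 2
n(S, V) = 2 + V (n(S, V) = V + 2 = 2 + V)
n(1, 8)*69539 = (2 + 8)*69539 = 10*69539 = 695390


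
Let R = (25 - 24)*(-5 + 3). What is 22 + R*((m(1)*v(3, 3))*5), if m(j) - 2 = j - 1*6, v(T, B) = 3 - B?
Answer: 22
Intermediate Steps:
R = -2 (R = 1*(-2) = -2)
m(j) = -4 + j (m(j) = 2 + (j - 1*6) = 2 + (j - 6) = 2 + (-6 + j) = -4 + j)
22 + R*((m(1)*v(3, 3))*5) = 22 - 2*(-4 + 1)*(3 - 1*3)*5 = 22 - 2*(-3*(3 - 3))*5 = 22 - 2*(-3*0)*5 = 22 - 0*5 = 22 - 2*0 = 22 + 0 = 22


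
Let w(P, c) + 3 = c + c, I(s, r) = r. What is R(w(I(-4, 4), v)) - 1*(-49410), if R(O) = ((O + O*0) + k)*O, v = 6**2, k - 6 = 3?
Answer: 54792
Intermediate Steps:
k = 9 (k = 6 + 3 = 9)
v = 36
w(P, c) = -3 + 2*c (w(P, c) = -3 + (c + c) = -3 + 2*c)
R(O) = O*(9 + O) (R(O) = ((O + O*0) + 9)*O = ((O + 0) + 9)*O = (O + 9)*O = (9 + O)*O = O*(9 + O))
R(w(I(-4, 4), v)) - 1*(-49410) = (-3 + 2*36)*(9 + (-3 + 2*36)) - 1*(-49410) = (-3 + 72)*(9 + (-3 + 72)) + 49410 = 69*(9 + 69) + 49410 = 69*78 + 49410 = 5382 + 49410 = 54792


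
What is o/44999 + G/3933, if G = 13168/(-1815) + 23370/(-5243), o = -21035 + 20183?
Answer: -36902892820846/1684159797720015 ≈ -0.021912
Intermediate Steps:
o = -852
G = -111456374/9516045 (G = 13168*(-1/1815) + 23370*(-1/5243) = -13168/1815 - 23370/5243 = -111456374/9516045 ≈ -11.712)
o/44999 + G/3933 = -852/44999 - 111456374/9516045/3933 = -852*1/44999 - 111456374/9516045*1/3933 = -852/44999 - 111456374/37426604985 = -36902892820846/1684159797720015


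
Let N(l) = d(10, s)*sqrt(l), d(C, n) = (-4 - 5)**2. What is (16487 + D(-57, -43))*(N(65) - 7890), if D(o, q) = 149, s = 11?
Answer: -131258040 + 1347516*sqrt(65) ≈ -1.2039e+8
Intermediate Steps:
d(C, n) = 81 (d(C, n) = (-9)**2 = 81)
N(l) = 81*sqrt(l)
(16487 + D(-57, -43))*(N(65) - 7890) = (16487 + 149)*(81*sqrt(65) - 7890) = 16636*(-7890 + 81*sqrt(65)) = -131258040 + 1347516*sqrt(65)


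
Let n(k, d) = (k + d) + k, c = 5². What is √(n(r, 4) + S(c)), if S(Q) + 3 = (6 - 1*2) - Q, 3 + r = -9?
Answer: 2*I*√11 ≈ 6.6332*I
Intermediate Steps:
c = 25
r = -12 (r = -3 - 9 = -12)
n(k, d) = d + 2*k (n(k, d) = (d + k) + k = d + 2*k)
S(Q) = 1 - Q (S(Q) = -3 + ((6 - 1*2) - Q) = -3 + ((6 - 2) - Q) = -3 + (4 - Q) = 1 - Q)
√(n(r, 4) + S(c)) = √((4 + 2*(-12)) + (1 - 1*25)) = √((4 - 24) + (1 - 25)) = √(-20 - 24) = √(-44) = 2*I*√11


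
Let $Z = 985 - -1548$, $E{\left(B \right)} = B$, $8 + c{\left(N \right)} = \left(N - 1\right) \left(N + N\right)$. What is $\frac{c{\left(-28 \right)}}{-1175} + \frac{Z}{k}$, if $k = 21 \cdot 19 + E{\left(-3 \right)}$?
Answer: $\frac{2336339}{465300} \approx 5.0211$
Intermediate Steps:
$c{\left(N \right)} = -8 + 2 N \left(-1 + N\right)$ ($c{\left(N \right)} = -8 + \left(N - 1\right) \left(N + N\right) = -8 + \left(-1 + N\right) 2 N = -8 + 2 N \left(-1 + N\right)$)
$k = 396$ ($k = 21 \cdot 19 - 3 = 399 - 3 = 396$)
$Z = 2533$ ($Z = 985 + 1548 = 2533$)
$\frac{c{\left(-28 \right)}}{-1175} + \frac{Z}{k} = \frac{-8 - -56 + 2 \left(-28\right)^{2}}{-1175} + \frac{2533}{396} = \left(-8 + 56 + 2 \cdot 784\right) \left(- \frac{1}{1175}\right) + 2533 \cdot \frac{1}{396} = \left(-8 + 56 + 1568\right) \left(- \frac{1}{1175}\right) + \frac{2533}{396} = 1616 \left(- \frac{1}{1175}\right) + \frac{2533}{396} = - \frac{1616}{1175} + \frac{2533}{396} = \frac{2336339}{465300}$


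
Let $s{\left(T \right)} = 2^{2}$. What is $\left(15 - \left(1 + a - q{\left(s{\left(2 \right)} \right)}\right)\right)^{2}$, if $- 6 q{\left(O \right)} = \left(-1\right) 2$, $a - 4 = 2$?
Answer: $\frac{625}{9} \approx 69.444$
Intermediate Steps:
$a = 6$ ($a = 4 + 2 = 6$)
$s{\left(T \right)} = 4$
$q{\left(O \right)} = \frac{1}{3}$ ($q{\left(O \right)} = - \frac{\left(-1\right) 2}{6} = \left(- \frac{1}{6}\right) \left(-2\right) = \frac{1}{3}$)
$\left(15 - \left(1 + a - q{\left(s{\left(2 \right)} \right)}\right)\right)^{2} = \left(15 + \left(\frac{1}{3} - 7\right)\right)^{2} = \left(15 - \frac{20}{3}\right)^{2} = \left(\frac{25}{3}\right)^{2} = \frac{625}{9}$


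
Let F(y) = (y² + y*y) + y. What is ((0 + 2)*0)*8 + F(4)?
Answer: 36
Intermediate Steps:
F(y) = y + 2*y² (F(y) = (y² + y²) + y = 2*y² + y = y + 2*y²)
((0 + 2)*0)*8 + F(4) = ((0 + 2)*0)*8 + 4*(1 + 2*4) = (2*0)*8 + 4*(1 + 8) = 0*8 + 4*9 = 0 + 36 = 36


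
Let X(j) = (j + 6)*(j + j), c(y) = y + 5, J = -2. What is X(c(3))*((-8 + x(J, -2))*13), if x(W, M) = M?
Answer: -29120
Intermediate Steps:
c(y) = 5 + y
X(j) = 2*j*(6 + j) (X(j) = (6 + j)*(2*j) = 2*j*(6 + j))
X(c(3))*((-8 + x(J, -2))*13) = (2*(5 + 3)*(6 + (5 + 3)))*((-8 - 2)*13) = (2*8*(6 + 8))*(-10*13) = (2*8*14)*(-130) = 224*(-130) = -29120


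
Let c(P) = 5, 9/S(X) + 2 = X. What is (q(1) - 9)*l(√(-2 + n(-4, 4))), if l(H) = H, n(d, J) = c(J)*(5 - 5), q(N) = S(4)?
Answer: -9*I*√2/2 ≈ -6.364*I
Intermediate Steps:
S(X) = 9/(-2 + X)
q(N) = 9/2 (q(N) = 9/(-2 + 4) = 9/2)
n(d, J) = 0 (n(d, J) = 5*(5 - 5) = 5*0 = 0)
(q(1) - 9)*l(√(-2 + n(-4, 4))) = (9/2 - 9)*√(-2 + 0) = -9*I*√2/2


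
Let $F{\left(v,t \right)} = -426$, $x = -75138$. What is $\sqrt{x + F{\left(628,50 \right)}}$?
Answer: $6 i \sqrt{2099} \approx 274.89 i$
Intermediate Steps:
$\sqrt{x + F{\left(628,50 \right)}} = \sqrt{-75138 - 426} = \sqrt{-75564} = 6 i \sqrt{2099}$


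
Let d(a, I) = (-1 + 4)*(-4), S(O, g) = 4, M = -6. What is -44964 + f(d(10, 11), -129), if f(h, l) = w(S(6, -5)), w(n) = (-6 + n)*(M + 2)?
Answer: -44956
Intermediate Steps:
d(a, I) = -12 (d(a, I) = 3*(-4) = -12)
w(n) = 24 - 4*n (w(n) = (-6 + n)*(-6 + 2) = (-6 + n)*(-4) = 24 - 4*n)
f(h, l) = 8 (f(h, l) = 24 - 4*4 = 24 - 16 = 8)
-44964 + f(d(10, 11), -129) = -44964 + 8 = -44956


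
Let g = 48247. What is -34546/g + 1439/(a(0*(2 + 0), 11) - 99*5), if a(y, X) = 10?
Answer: -86182243/23399795 ≈ -3.6830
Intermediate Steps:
-34546/g + 1439/(a(0*(2 + 0), 11) - 99*5) = -34546/48247 + 1439/(10 - 99*5) = -34546*1/48247 + 1439/(10 - 495) = -34546/48247 + 1439/(-485) = -34546/48247 + 1439*(-1/485) = -34546/48247 - 1439/485 = -86182243/23399795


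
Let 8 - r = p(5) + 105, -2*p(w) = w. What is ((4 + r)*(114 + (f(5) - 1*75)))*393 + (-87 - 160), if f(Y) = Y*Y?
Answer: -2276503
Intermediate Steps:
f(Y) = Y²
p(w) = -w/2
r = -189/2 (r = 8 - (-½*5 + 105) = 8 - (-5/2 + 105) = 8 - 1*205/2 = 8 - 205/2 = -189/2 ≈ -94.500)
((4 + r)*(114 + (f(5) - 1*75)))*393 + (-87 - 160) = ((4 - 189/2)*(114 + (5² - 1*75)))*393 + (-87 - 160) = -181*(114 + (25 - 75))/2*393 - 247 = -181*(114 - 50)/2*393 - 247 = -181/2*64*393 - 247 = -5792*393 - 247 = -2276256 - 247 = -2276503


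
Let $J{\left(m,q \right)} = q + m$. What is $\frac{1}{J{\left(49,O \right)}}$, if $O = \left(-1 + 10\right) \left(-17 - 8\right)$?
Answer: $- \frac{1}{176} \approx -0.0056818$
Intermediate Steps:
$O = -225$ ($O = 9 \left(-25\right) = -225$)
$J{\left(m,q \right)} = m + q$
$\frac{1}{J{\left(49,O \right)}} = \frac{1}{49 - 225} = \frac{1}{-176} = - \frac{1}{176}$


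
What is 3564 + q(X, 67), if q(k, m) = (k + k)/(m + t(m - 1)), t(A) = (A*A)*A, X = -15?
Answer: 1024874502/287563 ≈ 3564.0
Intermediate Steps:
t(A) = A**3 (t(A) = A**2*A = A**3)
q(k, m) = 2*k/(m + (-1 + m)**3) (q(k, m) = (k + k)/(m + (m - 1)**3) = (2*k)/(m + (-1 + m)**3) = 2*k/(m + (-1 + m)**3))
3564 + q(X, 67) = 3564 + 2*(-15)/(67 + (-1 + 67)**3) = 3564 + 2*(-15)/(67 + 66**3) = 3564 + 2*(-15)/(67 + 287496) = 3564 + 2*(-15)/287563 = 3564 + 2*(-15)*(1/287563) = 3564 - 30/287563 = 1024874502/287563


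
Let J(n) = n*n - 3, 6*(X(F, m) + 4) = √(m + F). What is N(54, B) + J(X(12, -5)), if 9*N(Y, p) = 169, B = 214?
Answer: 1151/36 - 4*√7/3 ≈ 28.445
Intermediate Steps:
X(F, m) = -4 + √(F + m)/6 (X(F, m) = -4 + √(m + F)/6 = -4 + √(F + m)/6)
N(Y, p) = 169/9 (N(Y, p) = (⅑)*169 = 169/9)
J(n) = -3 + n² (J(n) = n² - 3 = -3 + n²)
N(54, B) + J(X(12, -5)) = 169/9 + (-3 + (-4 + √(12 - 5)/6)²) = 169/9 + (-3 + (-4 + √7/6)²) = 142/9 + (-4 + √7/6)²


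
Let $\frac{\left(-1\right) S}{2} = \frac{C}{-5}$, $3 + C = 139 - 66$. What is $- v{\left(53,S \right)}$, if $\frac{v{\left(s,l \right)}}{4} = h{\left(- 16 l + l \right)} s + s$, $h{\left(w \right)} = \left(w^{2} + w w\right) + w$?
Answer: $-74704772$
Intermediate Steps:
$C = 70$ ($C = -3 + \left(139 - 66\right) = -3 + 73 = 70$)
$h{\left(w \right)} = w + 2 w^{2}$ ($h{\left(w \right)} = \left(w^{2} + w^{2}\right) + w = 2 w^{2} + w = w + 2 w^{2}$)
$S = 28$ ($S = - 2 \frac{70}{-5} = - 2 \cdot 70 \left(- \frac{1}{5}\right) = \left(-2\right) \left(-14\right) = 28$)
$v{\left(s,l \right)} = 4 s - 60 l s \left(1 - 30 l\right)$ ($v{\left(s,l \right)} = 4 \left(\left(- 16 l + l\right) \left(1 + 2 \left(- 16 l + l\right)\right) s + s\right) = 4 \left(- 15 l \left(1 + 2 \left(- 15 l\right)\right) s + s\right) = 4 \left(- 15 l \left(1 - 30 l\right) s + s\right) = 4 \left(- 15 l s \left(1 - 30 l\right) + s\right) = 4 \left(s - 15 l s \left(1 - 30 l\right)\right) = 4 s - 60 l s \left(1 - 30 l\right)$)
$- v{\left(53,S \right)} = - 4 \cdot 53 \left(1 - 420 \left(1 - 840\right)\right) = - 4 \cdot 53 \left(1 - 420 \left(-839\right)\right) = - 4 \cdot 53 \left(1 + 352380\right) = - 4 \cdot 53 \cdot 352381 = \left(-1\right) 74704772 = -74704772$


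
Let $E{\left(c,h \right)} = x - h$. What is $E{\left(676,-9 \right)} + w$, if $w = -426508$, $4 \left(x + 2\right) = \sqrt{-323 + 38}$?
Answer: $-426501 + \frac{i \sqrt{285}}{4} \approx -4.265 \cdot 10^{5} + 4.2205 i$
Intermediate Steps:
$x = -2 + \frac{i \sqrt{285}}{4}$ ($x = -2 + \frac{\sqrt{-323 + 38}}{4} = -2 + \frac{\sqrt{-285}}{4} = -2 + \frac{i \sqrt{285}}{4} \approx -2.0 + 4.2205 i$)
$E{\left(c,h \right)} = -2 - h + \frac{i \sqrt{285}}{4}$ ($E{\left(c,h \right)} = \left(-2 + \frac{i \sqrt{285}}{4}\right) - h = -2 - h + \frac{i \sqrt{285}}{4}$)
$E{\left(676,-9 \right)} + w = \left(-2 - -9 + \frac{i \sqrt{285}}{4}\right) - 426508 = \left(-2 + 9 + \frac{i \sqrt{285}}{4}\right) - 426508 = \left(7 + \frac{i \sqrt{285}}{4}\right) - 426508 = -426501 + \frac{i \sqrt{285}}{4}$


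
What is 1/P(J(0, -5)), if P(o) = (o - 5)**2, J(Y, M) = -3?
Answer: 1/64 ≈ 0.015625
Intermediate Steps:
P(o) = (-5 + o)**2
1/P(J(0, -5)) = 1/((-5 - 3)**2) = 1/((-8)**2) = 1/64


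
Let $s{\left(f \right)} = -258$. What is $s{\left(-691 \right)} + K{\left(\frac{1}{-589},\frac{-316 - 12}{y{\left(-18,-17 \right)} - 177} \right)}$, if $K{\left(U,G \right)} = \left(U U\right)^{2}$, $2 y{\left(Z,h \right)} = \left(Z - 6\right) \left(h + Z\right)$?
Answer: $- \frac{31051378502177}{120354180241} \approx -258.0$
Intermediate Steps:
$y{\left(Z,h \right)} = \frac{\left(-6 + Z\right) \left(Z + h\right)}{2}$ ($y{\left(Z,h \right)} = \frac{\left(Z - 6\right) \left(h + Z\right)}{2} = \frac{\left(-6 + Z\right) \left(Z + h\right)}{2}$)
$K{\left(U,G \right)} = U^{4}$ ($K{\left(U,G \right)} = \left(U^{2}\right)^{2} = U^{4}$)
$s{\left(-691 \right)} + K{\left(\frac{1}{-589},\frac{-316 - 12}{y{\left(-18,-17 \right)} - 177} \right)} = -258 + \left(\frac{1}{-589}\right)^{4} = -258 + \left(- \frac{1}{589}\right)^{4} = -258 + \frac{1}{120354180241} = - \frac{31051378502177}{120354180241}$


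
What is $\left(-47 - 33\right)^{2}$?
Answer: $6400$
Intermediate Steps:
$\left(-47 - 33\right)^{2} = \left(-80\right)^{2} = 6400$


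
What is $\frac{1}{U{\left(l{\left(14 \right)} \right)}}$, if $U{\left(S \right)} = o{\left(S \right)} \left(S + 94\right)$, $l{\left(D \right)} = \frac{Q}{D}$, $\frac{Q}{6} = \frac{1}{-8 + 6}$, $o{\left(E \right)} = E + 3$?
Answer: $\frac{196}{51207} \approx 0.0038276$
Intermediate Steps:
$o{\left(E \right)} = 3 + E$
$Q = -3$ ($Q = \frac{6}{-8 + 6} = \frac{6}{-2} = 6 \left(- \frac{1}{2}\right) = -3$)
$l{\left(D \right)} = - \frac{3}{D}$
$U{\left(S \right)} = \left(3 + S\right) \left(94 + S\right)$ ($U{\left(S \right)} = \left(3 + S\right) \left(S + 94\right) = \left(3 + S\right) \left(94 + S\right)$)
$\frac{1}{U{\left(l{\left(14 \right)} \right)}} = \frac{1}{\left(3 - \frac{3}{14}\right) \left(94 - \frac{3}{14}\right)} = \frac{1}{\frac{39}{14} \cdot \frac{1313}{14}} = \frac{1}{\frac{51207}{196}} = \frac{196}{51207}$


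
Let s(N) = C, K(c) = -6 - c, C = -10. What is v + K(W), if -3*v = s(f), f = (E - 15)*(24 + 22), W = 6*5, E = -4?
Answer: -98/3 ≈ -32.667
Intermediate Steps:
W = 30
f = -874 (f = (-4 - 15)*(24 + 22) = -19*46 = -874)
s(N) = -10
v = 10/3 (v = -⅓*(-10) = 10/3 ≈ 3.3333)
v + K(W) = 10/3 + (-6 - 1*30) = 10/3 + (-6 - 30) = 10/3 - 36 = -98/3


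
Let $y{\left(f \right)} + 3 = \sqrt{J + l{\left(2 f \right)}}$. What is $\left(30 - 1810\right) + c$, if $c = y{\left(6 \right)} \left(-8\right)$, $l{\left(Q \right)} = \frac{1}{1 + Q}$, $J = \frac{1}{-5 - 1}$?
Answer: $-1756 - \frac{4 i \sqrt{546}}{39} \approx -1756.0 - 2.3966 i$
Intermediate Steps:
$J = - \frac{1}{6}$ ($J = \frac{1}{-6} = - \frac{1}{6} \approx -0.16667$)
$y{\left(f \right)} = -3 + \sqrt{- \frac{1}{6} + \frac{1}{1 + 2 f}}$
$c = 24 - \frac{4 i \sqrt{546}}{39}$ ($c = \left(-3 + \frac{\sqrt{6} \sqrt{\frac{5 - 12}{1 + 2 \cdot 6}}}{6}\right) \left(-8\right) = \left(-3 + \frac{\sqrt{6} \sqrt{\frac{5 - 12}{1 + 12}}}{6}\right) \left(-8\right) = \left(-3 + \frac{\sqrt{6} \sqrt{\frac{1}{13} \left(-7\right)}}{6}\right) \left(-8\right) = \left(-3 + \frac{\sqrt{6} \sqrt{- \frac{7}{13}}}{6}\right) \left(-8\right) = \left(-3 + \frac{\sqrt{6} \frac{i \sqrt{91}}{13}}{6}\right) \left(-8\right) = \left(-3 + \frac{i \sqrt{546}}{78}\right) \left(-8\right) = 24 - \frac{4 i \sqrt{546}}{39} \approx 24.0 - 2.3966 i$)
$\left(30 - 1810\right) + c = \left(30 - 1810\right) + \left(24 - \frac{4 i \sqrt{546}}{39}\right) = -1780 + \left(24 - \frac{4 i \sqrt{546}}{39}\right) = -1756 - \frac{4 i \sqrt{546}}{39}$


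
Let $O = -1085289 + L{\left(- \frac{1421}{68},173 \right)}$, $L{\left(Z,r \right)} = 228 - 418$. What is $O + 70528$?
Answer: $-1014951$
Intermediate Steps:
$L{\left(Z,r \right)} = -190$ ($L{\left(Z,r \right)} = 228 - 418 = -190$)
$O = -1085479$ ($O = -1085289 - 190 = -1085479$)
$O + 70528 = -1085479 + 70528 = -1014951$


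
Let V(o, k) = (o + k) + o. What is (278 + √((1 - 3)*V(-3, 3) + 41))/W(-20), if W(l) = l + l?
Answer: -139/20 - √47/40 ≈ -7.1214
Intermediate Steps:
V(o, k) = k + 2*o (V(o, k) = (k + o) + o = k + 2*o)
W(l) = 2*l
(278 + √((1 - 3)*V(-3, 3) + 41))/W(-20) = (278 + √((1 - 3)*(3 + 2*(-3)) + 41))/((2*(-20))) = (278 + √(-2*(3 - 6) + 41))/(-40) = (278 + √(-2*(-3) + 41))*(-1/40) = (278 + √(6 + 41))*(-1/40) = (278 + √47)*(-1/40) = -139/20 - √47/40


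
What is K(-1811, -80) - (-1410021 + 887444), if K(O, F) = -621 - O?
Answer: 523767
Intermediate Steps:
K(-1811, -80) - (-1410021 + 887444) = (-621 - 1*(-1811)) - (-1410021 + 887444) = (-621 + 1811) - 1*(-522577) = 1190 + 522577 = 523767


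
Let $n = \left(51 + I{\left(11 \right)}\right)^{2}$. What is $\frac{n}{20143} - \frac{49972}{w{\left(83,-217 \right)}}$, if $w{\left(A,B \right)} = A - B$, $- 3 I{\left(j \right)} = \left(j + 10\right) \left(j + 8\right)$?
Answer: $- \frac{251142199}{1510725} \approx -166.24$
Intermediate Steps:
$I{\left(j \right)} = - \frac{\left(8 + j\right) \left(10 + j\right)}{3}$ ($I{\left(j \right)} = - \frac{\left(j + 10\right) \left(j + 8\right)}{3} = - \frac{\left(10 + j\right) \left(8 + j\right)}{3} = - \frac{\left(8 + j\right) \left(10 + j\right)}{3}$)
$n = 6724$ ($n = \left(51 - \left(\frac{278}{3} + \frac{121}{3}\right)\right)^{2} = \left(51 - 133\right)^{2} = \left(-82\right)^{2} = 6724$)
$\frac{n}{20143} - \frac{49972}{w{\left(83,-217 \right)}} = \frac{6724}{20143} - \frac{49972}{83 - -217} = 6724 \cdot \frac{1}{20143} - \frac{49972}{83 + 217} = \frac{6724}{20143} - \frac{49972}{300} = \frac{6724}{20143} - \frac{12493}{75} = - \frac{251142199}{1510725}$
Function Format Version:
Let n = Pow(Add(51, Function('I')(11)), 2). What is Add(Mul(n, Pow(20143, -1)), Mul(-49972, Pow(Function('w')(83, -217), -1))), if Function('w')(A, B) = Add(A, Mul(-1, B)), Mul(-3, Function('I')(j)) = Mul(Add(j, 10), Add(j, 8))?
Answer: Rational(-251142199, 1510725) ≈ -166.24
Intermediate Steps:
Function('I')(j) = Mul(Rational(-1, 3), Add(8, j), Add(10, j)) (Function('I')(j) = Mul(Rational(-1, 3), Mul(Add(j, 10), Add(j, 8))) = Mul(Rational(-1, 3), Mul(Add(10, j), Add(8, j))) = Mul(Rational(-1, 3), Mul(Add(8, j), Add(10, j))) = Mul(Rational(-1, 3), Add(8, j), Add(10, j)))
n = 6724 (n = Pow(Add(51, Add(Rational(-80, 3), Mul(-6, 11), Mul(Rational(-1, 3), Pow(11, 2)))), 2) = Pow(Add(51, Add(Rational(-80, 3), -66, Mul(Rational(-1, 3), 121))), 2) = Pow(Add(51, Add(Rational(-80, 3), -66, Rational(-121, 3))), 2) = Pow(Add(51, -133), 2) = Pow(-82, 2) = 6724)
Add(Mul(n, Pow(20143, -1)), Mul(-49972, Pow(Function('w')(83, -217), -1))) = Add(Mul(6724, Pow(20143, -1)), Mul(-49972, Pow(Add(83, Mul(-1, -217)), -1))) = Add(Mul(6724, Rational(1, 20143)), Mul(-49972, Pow(Add(83, 217), -1))) = Add(Rational(6724, 20143), Mul(-49972, Pow(300, -1))) = Add(Rational(6724, 20143), Mul(-49972, Rational(1, 300))) = Add(Rational(6724, 20143), Rational(-12493, 75)) = Rational(-251142199, 1510725)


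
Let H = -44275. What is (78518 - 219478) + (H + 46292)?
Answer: -138943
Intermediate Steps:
(78518 - 219478) + (H + 46292) = (78518 - 219478) + (-44275 + 46292) = -140960 + 2017 = -138943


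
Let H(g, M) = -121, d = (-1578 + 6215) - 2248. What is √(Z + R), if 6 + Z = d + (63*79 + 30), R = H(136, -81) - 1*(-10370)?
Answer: √17639 ≈ 132.81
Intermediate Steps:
d = 2389 (d = 4637 - 2248 = 2389)
R = 10249 (R = -121 - 1*(-10370) = -121 + 10370 = 10249)
Z = 7390 (Z = -6 + (2389 + (63*79 + 30)) = -6 + (2389 + (4977 + 30)) = -6 + (2389 + 5007) = -6 + 7396 = 7390)
√(Z + R) = √(7390 + 10249) = √17639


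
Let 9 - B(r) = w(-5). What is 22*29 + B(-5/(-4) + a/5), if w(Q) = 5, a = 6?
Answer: 642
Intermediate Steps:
B(r) = 4 (B(r) = 9 - 1*5 = 9 - 5 = 4)
22*29 + B(-5/(-4) + a/5) = 22*29 + 4 = 638 + 4 = 642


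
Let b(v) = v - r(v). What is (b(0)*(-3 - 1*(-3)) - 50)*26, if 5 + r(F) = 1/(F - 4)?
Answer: -1300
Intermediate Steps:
r(F) = -5 + 1/(-4 + F) (r(F) = -5 + 1/(F - 4) = -5 + 1/(-4 + F))
b(v) = v - (21 - 5*v)/(-4 + v)
(b(0)*(-3 - 1*(-3)) - 50)*26 = (((-21 + 0 + 0**2)/(-4 + 0))*(-3 - 1*(-3)) - 50)*26 = (((-21 + 0 + 0)/(-4))*(-3 + 3) - 50)*26 = (-1/4*(-21)*0 - 50)*26 = ((21/4)*0 - 50)*26 = (0 - 50)*26 = -50*26 = -1300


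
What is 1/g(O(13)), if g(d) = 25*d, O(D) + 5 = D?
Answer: 1/200 ≈ 0.0050000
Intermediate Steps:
O(D) = -5 + D
1/g(O(13)) = 1/(25*(-5 + 13)) = 1/(25*8) = 1/200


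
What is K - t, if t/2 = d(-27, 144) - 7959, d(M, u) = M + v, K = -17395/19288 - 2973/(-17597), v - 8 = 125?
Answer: 5330539404225/339410936 ≈ 15705.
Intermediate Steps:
v = 133 (v = 8 + 125 = 133)
K = -248756591/339410936 (K = -17395*1/19288 - 2973*(-1/17597) = -17395/19288 + 2973/17597 = -248756591/339410936 ≈ -0.73291)
d(M, u) = 133 + M (d(M, u) = M + 133 = 133 + M)
t = -15706 (t = 2*((133 - 27) - 7959) = 2*(106 - 7959) = 2*(-7853) = -15706)
K - t = -248756591/339410936 - 1*(-15706) = -248756591/339410936 + 15706 = 5330539404225/339410936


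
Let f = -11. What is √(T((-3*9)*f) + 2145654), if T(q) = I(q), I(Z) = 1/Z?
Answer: √21029554887/99 ≈ 1464.8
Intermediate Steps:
T(q) = 1/q
√(T((-3*9)*f) + 2145654) = √(1/(-3*9*(-11)) + 2145654) = √(1/(-27*(-11)) + 2145654) = √(1/297 + 2145654) = √(637259239/297) = √21029554887/99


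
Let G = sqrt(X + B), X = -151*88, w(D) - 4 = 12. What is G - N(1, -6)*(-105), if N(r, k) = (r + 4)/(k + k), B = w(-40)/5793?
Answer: -175/4 + 2*I*sqrt(111482473206)/5793 ≈ -43.75 + 115.27*I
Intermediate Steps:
w(D) = 16 (w(D) = 4 + 12 = 16)
X = -13288
B = 16/5793 ≈ 0.0027620
N(r, k) = (4 + r)/(2*k) (N(r, k) = (4 + r)/((2*k)) = (4 + r)*(1/(2*k)) = (4 + r)/(2*k))
G = 2*I*sqrt(111482473206)/5793 (G = sqrt(-13288 + 16/5793) = sqrt(-76977368/5793) = 2*I*sqrt(111482473206)/5793 ≈ 115.27*I)
G - N(1, -6)*(-105) = 2*I*sqrt(111482473206)/5793 - (1/2)*(4 + 1)/(-6)*(-105) = 2*I*sqrt(111482473206)/5793 - (1/2)*(-1/6)*5*(-105) = 2*I*sqrt(111482473206)/5793 - (-5)*(-105)/12 = 2*I*sqrt(111482473206)/5793 - 1*175/4 = 2*I*sqrt(111482473206)/5793 - 175/4 = -175/4 + 2*I*sqrt(111482473206)/5793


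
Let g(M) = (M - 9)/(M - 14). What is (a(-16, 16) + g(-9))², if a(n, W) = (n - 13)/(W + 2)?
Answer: 117649/171396 ≈ 0.68642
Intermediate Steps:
a(n, W) = (-13 + n)/(2 + W)
g(M) = (-9 + M)/(-14 + M)
(a(-16, 16) + g(-9))² = ((-13 - 16)/(2 + 16) + (-9 - 9)/(-14 - 9))² = (-29/18 - 18/(-23))² = ((1/18)*(-29) - 1/23*(-18))² = (-29/18 + 18/23)² = (-343/414)² = 117649/171396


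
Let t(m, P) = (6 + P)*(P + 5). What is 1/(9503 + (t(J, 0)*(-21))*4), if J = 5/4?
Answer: 1/6983 ≈ 0.00014320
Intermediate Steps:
J = 5/4 (J = 5*(¼) = 5/4 ≈ 1.2500)
t(m, P) = (5 + P)*(6 + P) (t(m, P) = (6 + P)*(5 + P) = (5 + P)*(6 + P))
1/(9503 + (t(J, 0)*(-21))*4) = 1/(9503 + ((30 + 0² + 11*0)*(-21))*4) = 1/(9503 + ((30 + 0 + 0)*(-21))*4) = 1/(9503 + (30*(-21))*4) = 1/(9503 - 630*4) = 1/(9503 - 2520) = 1/6983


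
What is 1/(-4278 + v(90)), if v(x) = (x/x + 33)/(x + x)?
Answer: -90/385003 ≈ -0.00023376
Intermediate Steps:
v(x) = 17/x (v(x) = (1 + 33)/((2*x)) = 34*(1/(2*x)) = 17/x)
1/(-4278 + v(90)) = 1/(-4278 + 17/90) = 1/(-385003/90) = -90/385003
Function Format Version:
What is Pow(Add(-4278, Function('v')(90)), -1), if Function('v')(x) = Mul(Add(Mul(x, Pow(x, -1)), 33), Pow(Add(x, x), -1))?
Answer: Rational(-90, 385003) ≈ -0.00023376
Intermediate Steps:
Function('v')(x) = Mul(17, Pow(x, -1)) (Function('v')(x) = Mul(Add(1, 33), Pow(Mul(2, x), -1)) = Mul(34, Mul(Rational(1, 2), Pow(x, -1))) = Mul(17, Pow(x, -1)))
Pow(Add(-4278, Function('v')(90)), -1) = Pow(Add(-4278, Mul(17, Pow(90, -1))), -1) = Pow(Add(-4278, Mul(17, Rational(1, 90))), -1) = Pow(Add(-4278, Rational(17, 90)), -1) = Pow(Rational(-385003, 90), -1) = Rational(-90, 385003)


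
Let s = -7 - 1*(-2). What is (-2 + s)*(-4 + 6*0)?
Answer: 28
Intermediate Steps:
s = -5 (s = -7 + 2 = -5)
(-2 + s)*(-4 + 6*0) = (-2 - 5)*(-4 + 6*0) = -7*(-4 + 0) = -7*(-4) = 28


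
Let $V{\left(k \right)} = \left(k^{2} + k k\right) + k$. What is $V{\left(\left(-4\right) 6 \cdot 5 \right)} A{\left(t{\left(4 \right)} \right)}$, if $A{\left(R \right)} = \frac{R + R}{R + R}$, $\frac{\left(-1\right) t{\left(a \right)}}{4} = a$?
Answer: $28680$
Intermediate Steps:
$t{\left(a \right)} = - 4 a$
$V{\left(k \right)} = k + 2 k^{2}$ ($V{\left(k \right)} = \left(k^{2} + k^{2}\right) + k = 2 k^{2} + k = k + 2 k^{2}$)
$A{\left(R \right)} = 1$ ($A{\left(R \right)} = \frac{2 R}{2 R} = 2 R \frac{1}{2 R} = 1$)
$V{\left(\left(-4\right) 6 \cdot 5 \right)} A{\left(t{\left(4 \right)} \right)} = \left(-4\right) 6 \cdot 5 \left(1 + 2 \left(-4\right) 6 \cdot 5\right) 1 = \left(-24\right) 5 \left(1 + 2 \left(\left(-24\right) 5\right)\right) 1 = - 120 \left(1 + 2 \left(-120\right)\right) 1 = - 120 \left(1 - 240\right) 1 = \left(-120\right) \left(-239\right) 1 = 28680 \cdot 1 = 28680$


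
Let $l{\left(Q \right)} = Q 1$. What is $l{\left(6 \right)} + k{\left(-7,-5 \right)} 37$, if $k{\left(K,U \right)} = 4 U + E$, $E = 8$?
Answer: $-438$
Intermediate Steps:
$l{\left(Q \right)} = Q$
$k{\left(K,U \right)} = 8 + 4 U$ ($k{\left(K,U \right)} = 4 U + 8 = 8 + 4 U$)
$l{\left(6 \right)} + k{\left(-7,-5 \right)} 37 = 6 + \left(8 + 4 \left(-5\right)\right) 37 = 6 + \left(8 - 20\right) 37 = 6 - 444 = -438$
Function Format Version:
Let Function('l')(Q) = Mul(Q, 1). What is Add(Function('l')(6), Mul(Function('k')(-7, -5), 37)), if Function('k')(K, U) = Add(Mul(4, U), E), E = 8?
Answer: -438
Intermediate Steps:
Function('l')(Q) = Q
Function('k')(K, U) = Add(8, Mul(4, U)) (Function('k')(K, U) = Add(Mul(4, U), 8) = Add(8, Mul(4, U)))
Add(Function('l')(6), Mul(Function('k')(-7, -5), 37)) = Add(6, Mul(Add(8, Mul(4, -5)), 37)) = Add(6, Mul(Add(8, -20), 37)) = Add(6, Mul(-12, 37)) = Add(6, -444) = -438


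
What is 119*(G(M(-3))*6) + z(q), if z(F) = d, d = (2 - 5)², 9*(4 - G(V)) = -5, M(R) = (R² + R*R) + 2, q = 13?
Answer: 9785/3 ≈ 3261.7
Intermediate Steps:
M(R) = 2 + 2*R² (M(R) = (R² + R²) + 2 = 2*R² + 2 = 2 + 2*R²)
G(V) = 41/9 (G(V) = 4 - ⅑*(-5) = 4 + 5/9 = 41/9)
d = 9 (d = (-3)² = 9)
z(F) = 9
119*(G(M(-3))*6) + z(q) = 119*((41/9)*6) + 9 = 119*(82/3) + 9 = 9758/3 + 9 = 9785/3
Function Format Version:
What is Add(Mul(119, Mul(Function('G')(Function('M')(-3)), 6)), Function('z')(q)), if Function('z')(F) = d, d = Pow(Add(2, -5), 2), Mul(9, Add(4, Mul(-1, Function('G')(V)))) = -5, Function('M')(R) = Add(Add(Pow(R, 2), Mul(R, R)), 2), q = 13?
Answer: Rational(9785, 3) ≈ 3261.7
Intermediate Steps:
Function('M')(R) = Add(2, Mul(2, Pow(R, 2))) (Function('M')(R) = Add(Add(Pow(R, 2), Pow(R, 2)), 2) = Add(Mul(2, Pow(R, 2)), 2) = Add(2, Mul(2, Pow(R, 2))))
Function('G')(V) = Rational(41, 9) (Function('G')(V) = Add(4, Mul(Rational(-1, 9), -5)) = Add(4, Rational(5, 9)) = Rational(41, 9))
d = 9 (d = Pow(-3, 2) = 9)
Function('z')(F) = 9
Add(Mul(119, Mul(Function('G')(Function('M')(-3)), 6)), Function('z')(q)) = Add(Mul(119, Mul(Rational(41, 9), 6)), 9) = Add(Mul(119, Rational(82, 3)), 9) = Add(Rational(9758, 3), 9) = Rational(9785, 3)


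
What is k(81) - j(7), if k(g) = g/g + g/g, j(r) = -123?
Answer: 125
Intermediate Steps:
k(g) = 2 (k(g) = 1 + 1 = 2)
k(81) - j(7) = 2 - 1*(-123) = 2 + 123 = 125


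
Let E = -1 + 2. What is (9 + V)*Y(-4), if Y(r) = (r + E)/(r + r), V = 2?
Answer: 33/8 ≈ 4.1250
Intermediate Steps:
E = 1
Y(r) = (1 + r)/(2*r) (Y(r) = (r + 1)/(r + r) = (1 + r)/((2*r)) = (1 + r)*(1/(2*r)) = (1 + r)/(2*r))
(9 + V)*Y(-4) = (9 + 2)*((½)*(1 - 4)/(-4)) = 11*((½)*(-¼)*(-3)) = 11*(3/8) = 33/8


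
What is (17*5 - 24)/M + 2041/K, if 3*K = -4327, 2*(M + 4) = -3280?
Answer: -10330159/7113588 ≈ -1.4522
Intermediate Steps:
M = -1644 (M = -4 + (½)*(-3280) = -4 - 1640 = -1644)
K = -4327/3 (K = (⅓)*(-4327) = -4327/3 ≈ -1442.3)
(17*5 - 24)/M + 2041/K = (17*5 - 24)/(-1644) + 2041/(-4327/3) = (85 - 24)*(-1/1644) + 2041*(-3/4327) = 61*(-1/1644) - 6123/4327 = -61/1644 - 6123/4327 = -10330159/7113588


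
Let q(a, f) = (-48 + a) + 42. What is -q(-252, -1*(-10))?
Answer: 258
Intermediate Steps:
q(a, f) = -6 + a
-q(-252, -1*(-10)) = -(-6 - 252) = -1*(-258) = 258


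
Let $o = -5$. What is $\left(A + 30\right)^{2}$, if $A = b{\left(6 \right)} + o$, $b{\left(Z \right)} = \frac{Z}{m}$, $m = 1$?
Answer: $961$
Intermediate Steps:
$b{\left(Z \right)} = Z$ ($b{\left(Z \right)} = \frac{Z}{1} = Z 1 = Z$)
$A = 1$ ($A = 6 - 5 = 1$)
$\left(A + 30\right)^{2} = \left(1 + 30\right)^{2} = 31^{2} = 961$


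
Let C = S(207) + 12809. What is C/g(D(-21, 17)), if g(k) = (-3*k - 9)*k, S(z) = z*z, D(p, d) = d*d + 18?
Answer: -27829/142755 ≈ -0.19494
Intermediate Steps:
D(p, d) = 18 + d² (D(p, d) = d² + 18 = 18 + d²)
S(z) = z²
g(k) = k*(-9 - 3*k) (g(k) = (-9 - 3*k)*k = k*(-9 - 3*k))
C = 55658 (C = 207² + 12809 = 42849 + 12809 = 55658)
C/g(D(-21, 17)) = 55658/((-3*(18 + 17²)*(3 + (18 + 17²)))) = 55658/((-3*(18 + 289)*(3 + (18 + 289)))) = 55658/((-3*307*(3 + 307))) = 55658/((-3*307*310)) = 55658/(-285510) = 55658*(-1/285510) = -27829/142755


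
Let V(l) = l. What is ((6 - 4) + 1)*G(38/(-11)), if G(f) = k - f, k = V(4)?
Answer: 246/11 ≈ 22.364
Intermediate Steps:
k = 4
G(f) = 4 - f
((6 - 4) + 1)*G(38/(-11)) = ((6 - 4) + 1)*(4 - 38/(-11)) = (2 + 1)*(4 - 38*(-1)/11) = 3*(4 - 1*(-38/11)) = 3*(4 + 38/11) = 3*(82/11) = 246/11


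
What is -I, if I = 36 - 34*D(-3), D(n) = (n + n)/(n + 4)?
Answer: -240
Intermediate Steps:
D(n) = 2*n/(4 + n) (D(n) = (2*n)/(4 + n) = 2*n/(4 + n))
I = 240 (I = 36 - 68*(-3)/(4 - 3) = 36 - 68*(-3)/1 = 36 - 68*(-3) = 36 - 34*(-6) = 36 + 204 = 240)
-I = -1*240 = -240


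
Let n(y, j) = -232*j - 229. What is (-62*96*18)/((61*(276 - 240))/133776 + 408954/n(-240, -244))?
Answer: -2493939949056/169234687 ≈ -14737.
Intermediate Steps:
n(y, j) = -229 - 232*j
(-62*96*18)/((61*(276 - 240))/133776 + 408954/n(-240, -244)) = (-62*96*18)/((61*(276 - 240))/133776 + 408954/(-229 - 232*(-244))) = (-5952*18)/((61*36)*(1/133776) + 408954/(-229 + 56608)) = -107136/(2196*(1/133776) + 408954/56379) = -107136/(61/3716 + 408954*(1/56379)) = -107136/(61/3716 + 136318/18793) = -107136/507704061/69834788 = -107136*69834788/507704061 = -2493939949056/169234687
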